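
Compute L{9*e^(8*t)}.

9/(s - 8)

L{9} = 9/s.
By the first shifting theorem, multiplying by e^(8t) replaces s with s - 8.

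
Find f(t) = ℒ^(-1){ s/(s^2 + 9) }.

Since L{cos(3t)} = s/(s^2 + 9), the inverse is cos(3*t).

f(t) = cos(3*t)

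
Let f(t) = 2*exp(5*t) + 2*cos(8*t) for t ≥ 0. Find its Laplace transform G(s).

G(s) = 2*s/(s^2 + 64) + 2/(s - 5)

The transform is linear, so treat each term independently.
(2)·[L{e^(5t)} = 1/(s - 5)]; (2)·[L{cos(8t)} = s/(s^2 + 64)].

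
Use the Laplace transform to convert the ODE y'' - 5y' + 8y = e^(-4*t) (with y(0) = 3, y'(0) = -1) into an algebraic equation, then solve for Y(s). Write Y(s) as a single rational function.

Laplace-transform each side.
The derivative rules (L{y''} = s^2 Y - s·y(0) - y'(0) and L{y'} = sY - y(0), with y(0) = 3, y'(0) = -1) turn the left side into (s^2 - 5*s + 8)Y - (3*s - 16).
The right side is L{e^(-4*t)} = 1/(s + 4).
So (s^2 - 5*s + 8)Y = 1/(s + 4) + (3*s - 16).
Isolate Y and clear denominators.

Y(s) = (3*s^2 - 4*s - 63)/(s^3 - s^2 - 12*s + 32)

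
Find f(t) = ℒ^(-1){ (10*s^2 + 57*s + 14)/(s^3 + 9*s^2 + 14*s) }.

Factor the denominator: s^3 + 9*s^2 + 14*s = s*(s + 2)*(s + 7).
Partial fraction decomposition gives [6/(s + 2)] + [1/s] + [3/(s + 7)].
Invert each term: 6/(s + 2) ↔ 6e^(-2t); 1/(s - 0) ↔ e^(0t); 3/(s + 7) ↔ 3e^(-7t).

f(t) = 1 + 6*exp(-2*t) + 3*exp(-7*t)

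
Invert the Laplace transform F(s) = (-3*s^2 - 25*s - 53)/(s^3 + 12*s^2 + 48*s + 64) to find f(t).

f(t) = -t^2*exp(-4*t)/2 - t*exp(-4*t) - 3*exp(-4*t)

Factor the denominator: s^3 + 12*s^2 + 48*s + 64 = (s + 4)^3.
Partial fraction decomposition gives [-3/(s + 4)] + [-1/(s + 4)^2] + [-1/(s + 4)^3].
Invert each term: -3/(s + 4) ↔ -3e^(-4t); -1/(s + 4)^2 ↔ -t·e^(-4t); -1/(s + 4)^3 ↔ (-1/2)t^2·e^(-4t).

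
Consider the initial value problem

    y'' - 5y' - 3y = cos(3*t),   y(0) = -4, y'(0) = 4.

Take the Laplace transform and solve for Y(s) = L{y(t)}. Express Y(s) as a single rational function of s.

Y(s) = (-4*s^3 + 24*s^2 - 35*s + 216)/(s^4 - 5*s^3 + 6*s^2 - 45*s - 27)

Take the Laplace transform of both sides.
With L{y''} = s^2 Y - s·y(0) - y'(0) and L{y'} = sY - y(0), with y(0) = -4, y'(0) = 4: the LHS transforms to (s^2 - 5*s - 3)Y - (-4*s + 24).
The right side is L{cos(3*t)} = s/(s^2 + 9).
So (s^2 - 5*s - 3)Y = s/(s^2 + 9) + (-4*s + 24).
Divide through and combine into a single rational function.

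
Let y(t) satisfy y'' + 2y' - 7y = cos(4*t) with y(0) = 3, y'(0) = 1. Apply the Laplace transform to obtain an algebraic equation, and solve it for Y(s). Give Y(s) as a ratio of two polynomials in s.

Y(s) = (3*s^3 + 7*s^2 + 49*s + 112)/(s^4 + 2*s^3 + 9*s^2 + 32*s - 112)

Apply the Laplace transform to the equation.
With L{y''} = s^2 Y - s·y(0) - y'(0) and L{y'} = sY - y(0), with y(0) = 3, y'(0) = 1: the LHS transforms to (s^2 + 2*s - 7)Y - (3*s + 7).
The right side is L{cos(4*t)} = s/(s^2 + 16).
So (s^2 + 2*s - 7)Y = s/(s^2 + 16) + (3*s + 7).
Isolate Y and clear denominators.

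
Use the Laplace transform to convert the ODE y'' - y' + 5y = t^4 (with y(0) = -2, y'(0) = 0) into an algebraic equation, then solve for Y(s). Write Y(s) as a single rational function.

Y(s) = (-2*s^6 + 2*s^5 + 24)/(s^7 - s^6 + 5*s^5)

Apply the Laplace transform to the equation.
The derivative rules (L{y''} = s^2 Y - s·y(0) - y'(0) and L{y'} = sY - y(0), with y(0) = -2, y'(0) = 0) turn the left side into (s^2 - s + 5)Y - (-2*s + 2).
The right side is L{t^4} = 24/s^5.
So (s^2 - s + 5)Y = 24/s^5 + (-2*s + 2).
Isolate Y and clear denominators.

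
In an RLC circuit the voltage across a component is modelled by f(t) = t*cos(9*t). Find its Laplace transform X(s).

X(s) = (s - 9)*(s + 9)/(s^2 + 81)^2

L{cos(9t)} = s/(s^2 + 81).
Then apply L{t·g(t)} = -d/ds[G(s)] with G(s) = s/(s^2 + 81):
differentiating 1 time and applying the sign gives (s - 9)*(s + 9)/(s^2 + 81)^2.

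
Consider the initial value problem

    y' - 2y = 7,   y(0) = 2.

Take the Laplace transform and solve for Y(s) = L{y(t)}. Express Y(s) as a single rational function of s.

Laplace-transform each side.
With L{y'} = sY - y(0) = sY - 2: the LHS transforms to (s - 2)Y - (2).
The right side is L{7} = 7/s.
So (s - 2)Y = 7/s + (2).
Divide through and combine into a single rational function.

Y(s) = (2*s + 7)/(s^2 - 2*s)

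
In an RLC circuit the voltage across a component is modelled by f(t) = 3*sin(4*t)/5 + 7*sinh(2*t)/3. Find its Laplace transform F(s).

F(s) = 12/(5*(s^2 + 16)) + 14/(3*(s^2 - 4))

The transform is linear, so treat each term independently.
(7/3)·[L{sinh(2t)} = 2/(s^2 - 4)]; (3/5)·[L{sin(4t)} = 4/(s^2 + 16)].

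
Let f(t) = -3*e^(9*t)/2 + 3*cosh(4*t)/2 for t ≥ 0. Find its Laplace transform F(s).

F(s) = 3*s/(2*(s^2 - 16)) - 3/(2*(s - 9))

The transform is linear, so treat each term independently.
(3/2)·[L{cosh(4t)} = s/(s^2 - 16)]; (-3/2)·[L{e^(9t)} = 1/(s - 9)].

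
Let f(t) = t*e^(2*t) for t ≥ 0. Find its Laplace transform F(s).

F(s) = (s - 2)^(-2)

L{e^(2t)} = 1/(s - 2).
Then apply L{t·g(t)} = -d/ds[G(s)] with G(s) = 1/(s - 2):
differentiating 1 time and applying the sign gives (s - 2)^(-2).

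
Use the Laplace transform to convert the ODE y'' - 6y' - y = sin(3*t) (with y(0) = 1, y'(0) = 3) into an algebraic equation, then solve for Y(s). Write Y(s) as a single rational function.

Transform both sides with L{·}.
With L{y''} = s^2 Y - s·y(0) - y'(0) and L{y'} = sY - y(0), with y(0) = 1, y'(0) = 3: the LHS transforms to (s^2 - 6*s - 1)Y - (s - 3).
The right side is L{sin(3*t)} = 3/(s^2 + 9).
So (s^2 - 6*s - 1)Y = 3/(s^2 + 9) + (s - 3).
Isolate Y and clear denominators.

Y(s) = (s^3 - 3*s^2 + 9*s - 24)/(s^4 - 6*s^3 + 8*s^2 - 54*s - 9)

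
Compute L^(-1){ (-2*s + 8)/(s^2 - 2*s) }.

Factor the denominator: s^2 - 2*s = s*(s - 2).
Partial fraction decomposition gives [-4/s] + [2/(s - 2)].
Invert each term: -4/(s - 0) ↔ -4e^(0t); 2/(s - 2) ↔ 2e^(2t).

2*exp(2*t) - 4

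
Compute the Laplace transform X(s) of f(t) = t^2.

X(s) = 2/s^3

L{t^2} = 2!/s^3 = 2/s^3.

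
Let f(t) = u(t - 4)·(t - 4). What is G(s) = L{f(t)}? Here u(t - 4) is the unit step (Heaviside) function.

By the second shifting theorem, L{u(t - c)·g(t - c)} = e^(-cs)·H(s) with c = 4 and H(s) = L{g(t)}.
L{t} = 1!/s^2 = 1/s^2.

G(s) = exp(-4*s)/s^2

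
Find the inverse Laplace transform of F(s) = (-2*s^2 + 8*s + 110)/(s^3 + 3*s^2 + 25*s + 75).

Factor the denominator: s^3 + 3*s^2 + 25*s + 75 = (s + 3)*(s^2 + 25).
Partial fraction decomposition gives [2/(s + 3)] + [-4*s/(s^2 + 25)] + [20/(s^2 + 25)].
Invert each term: 2/(s + 3) ↔ 2e^(-3t); -4·s/(s^2 + 25) ↔ -4cos(5t); 4·5/(s^2 + 25) ↔ 4sin(5t).

4*sin(5*t) - 4*cos(5*t) + 2*exp(-3*t)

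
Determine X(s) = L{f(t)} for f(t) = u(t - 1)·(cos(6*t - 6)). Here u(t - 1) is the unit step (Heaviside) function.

By the second shifting theorem, L{u(t - c)·g(t - c)} = e^(-cs)·G(s) with c = 1 and G(s) = L{g(t)}.
L{cos(6t)} = s/(s^2 + 36).

X(s) = s*exp(-s)/(s^2 + 36)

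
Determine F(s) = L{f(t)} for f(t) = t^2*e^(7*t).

L{t^2} = 2!/s^3 = 2/s^3.
By the first shifting theorem, multiplying by e^(7t) replaces s with s - 7.

F(s) = 2/(s - 7)^3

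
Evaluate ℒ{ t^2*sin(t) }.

2*(3*s^2 - 1)/(s^2 + 1)^3

L{sin(t)} = 1/(s^2 + 1).
Then apply L{t^2·g(t)} = (-1)^2 d^2/ds^2[G(s)] with G(s) = 1/(s^2 + 1):
differentiating 2 times and applying the sign gives 2*(3*s^2 - 1)/(s^2 + 1)^3.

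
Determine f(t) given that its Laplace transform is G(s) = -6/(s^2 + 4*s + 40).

Rewrite the denominator: s^2 + 4*s + 40 = (s + 2)^2 + 36.
The form in (s + 2) signals a first-shifting-theorem factor e^(-2t).
Since L{sin(6t)} = 6/(s^2 + 36), the inverse is e^(-2*t)*sin(6*t), scaled by -1.

f(t) = -exp(-2*t)*sin(6*t)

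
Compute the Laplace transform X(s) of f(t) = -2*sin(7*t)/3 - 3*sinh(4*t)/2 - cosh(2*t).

By linearity of the Laplace transform, transform each term separately.
(-2/3)·[L{sin(7t)} = 7/(s^2 + 49)]; (-1)·[L{cosh(2t)} = s/(s^2 - 4)]; (-3/2)·[L{sinh(4t)} = 4/(s^2 - 16)].

X(s) = -s/(s^2 - 4) - 14/(3*(s^2 + 49)) - 6/(s^2 - 16)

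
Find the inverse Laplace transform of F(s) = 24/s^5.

Since L{t^4} = 4!/s^5 = 24/s^5, the inverse is t^4.

t^4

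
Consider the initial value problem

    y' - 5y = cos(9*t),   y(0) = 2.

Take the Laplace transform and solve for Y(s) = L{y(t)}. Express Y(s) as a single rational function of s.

Y(s) = (2*s^2 + s + 162)/(s^3 - 5*s^2 + 81*s - 405)

Transform both sides with L{·}.
Using L{y'} = sY - y(0) = sY - 2, the left side becomes (s - 5)Y - (2).
The right side is L{cos(9*t)} = s/(s^2 + 81).
So (s - 5)Y = s/(s^2 + 81) + (2).
Isolate Y and clear denominators.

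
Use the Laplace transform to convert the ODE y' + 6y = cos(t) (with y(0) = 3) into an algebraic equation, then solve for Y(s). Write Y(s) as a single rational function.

Take the Laplace transform of both sides.
The derivative rules (L{y'} = sY - y(0) = sY - 3) turn the left side into (s + 6)Y - (3).
The right side is L{cos(t)} = s/(s^2 + 1).
So (s + 6)Y = s/(s^2 + 1) + (3).
Solve for Y(s) and write it as one ratio of polynomials.

Y(s) = (3*s^2 + s + 3)/(s^3 + 6*s^2 + s + 6)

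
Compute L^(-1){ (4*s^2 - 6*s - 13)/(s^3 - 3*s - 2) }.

t*exp(-t) - exp(2*t) + 5*exp(-t)

Factor the denominator: s^3 - 3*s - 2 = (s - 2)*(s + 1)^2.
Partial fraction decomposition gives [5/(s + 1)] + [(s + 1)^(-2)] + [-1/(s - 2)].
Invert each term: 5/(s + 1) ↔ 5e^(-t); 1/(s + 1)^2 ↔ t·e^(-t); -1/(s - 2) ↔ -e^(2t).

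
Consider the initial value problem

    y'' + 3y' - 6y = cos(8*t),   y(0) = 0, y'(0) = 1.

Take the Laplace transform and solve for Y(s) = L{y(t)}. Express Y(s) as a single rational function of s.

Y(s) = (s^2 + s + 64)/(s^4 + 3*s^3 + 58*s^2 + 192*s - 384)

Apply the Laplace transform to the equation.
The derivative rules (L{y''} = s^2 Y - s·y(0) - y'(0) and L{y'} = sY - y(0), with y(0) = 0, y'(0) = 1) turn the left side into (s^2 + 3*s - 6)Y - (1).
The right side is L{cos(8*t)} = s/(s^2 + 64).
So (s^2 + 3*s - 6)Y = s/(s^2 + 64) + (1).
Isolate Y and clear denominators.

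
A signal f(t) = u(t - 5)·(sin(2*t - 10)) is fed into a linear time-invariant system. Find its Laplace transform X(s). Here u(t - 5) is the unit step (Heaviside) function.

By the second shifting theorem, L{u(t - c)·g(t - c)} = e^(-cs)·G(s) with c = 5 and G(s) = L{g(t)}.
L{sin(2t)} = 2/(s^2 + 4).

X(s) = 2*exp(-5*s)/(s^2 + 4)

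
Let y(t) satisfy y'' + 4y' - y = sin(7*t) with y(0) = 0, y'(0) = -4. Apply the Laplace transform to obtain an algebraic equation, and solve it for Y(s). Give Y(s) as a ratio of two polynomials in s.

Apply the Laplace transform to the equation.
With L{y''} = s^2 Y - s·y(0) - y'(0) and L{y'} = sY - y(0), with y(0) = 0, y'(0) = -4: the LHS transforms to (s^2 + 4*s - 1)Y - (-4).
The right side is L{sin(7*t)} = 7/(s^2 + 49).
So (s^2 + 4*s - 1)Y = 7/(s^2 + 49) + (-4).
Divide through and combine into a single rational function.

Y(s) = (-4*s^2 - 189)/(s^4 + 4*s^3 + 48*s^2 + 196*s - 49)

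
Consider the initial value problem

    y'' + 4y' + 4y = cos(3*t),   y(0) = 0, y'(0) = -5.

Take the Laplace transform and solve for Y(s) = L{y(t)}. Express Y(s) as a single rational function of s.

Y(s) = (-5*s^2 + s - 45)/(s^4 + 4*s^3 + 13*s^2 + 36*s + 36)

Take the Laplace transform of both sides.
Using L{y''} = s^2 Y - s·y(0) - y'(0) and L{y'} = sY - y(0), with y(0) = 0, y'(0) = -5, the left side becomes (s^2 + 4*s + 4)Y - (-5).
The right side is L{cos(3*t)} = s/(s^2 + 9).
So (s^2 + 4*s + 4)Y = s/(s^2 + 9) + (-5).
Solve for Y(s) and write it as one ratio of polynomials.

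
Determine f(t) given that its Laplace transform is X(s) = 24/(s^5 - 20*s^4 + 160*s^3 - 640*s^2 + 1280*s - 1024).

f(t) = t^4*exp(4*t)

Rewrite the denominator: s^5 - 20*s^4 + 160*s^3 - 640*s^2 + 1280*s - 1024 = (s - 4)^5.
The form in (s - 4) signals a first-shifting-theorem factor e^(4t).
Since L{t^4} = 4!/s^5 = 24/s^5, the inverse is t^4*e^(4*t).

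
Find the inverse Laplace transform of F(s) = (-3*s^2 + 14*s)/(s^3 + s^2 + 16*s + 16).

Factor the denominator: s^3 + s^2 + 16*s + 16 = (s + 1)*(s^2 + 16).
Partial fraction decomposition gives [-1/(s + 1)] + [-2*s/(s^2 + 16)] + [16/(s^2 + 16)].
Invert each term: -1/(s + 1) ↔ -e^(-t); -2·s/(s^2 + 16) ↔ -2cos(4t); 4·4/(s^2 + 16) ↔ 4sin(4t).

4*sin(4*t) - 2*cos(4*t) - exp(-t)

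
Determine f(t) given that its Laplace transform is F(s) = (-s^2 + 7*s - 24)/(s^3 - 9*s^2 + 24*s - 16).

f(t) = -4*t*exp(4*t) + exp(4*t) - 2*exp(t)

Factor the denominator: s^3 - 9*s^2 + 24*s - 16 = (s - 4)^2*(s - 1).
Partial fraction decomposition gives [1/(s - 4)] + [-4/(s - 4)^2] + [-2/(s - 1)].
Invert each term: 1/(s - 4) ↔ e^(4t); -4/(s - 4)^2 ↔ -4t·e^(4t); -2/(s - 1) ↔ -2e^(t).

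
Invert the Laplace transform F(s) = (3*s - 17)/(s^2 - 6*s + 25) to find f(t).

f(t) = -2*exp(3*t)*sin(4*t) + 3*exp(3*t)*cos(4*t)

Complete the square in the denominator: s^2 - 6*s + 25 = (s - 3)^2 + 4^2.
Split the numerator to match: 3*s - 17 = 3·(s - 3) - 2·4.
Invert each term: 3·(s - 3)/((s - 3)^2 + 16) ↔ 3e^(3t)cos(4t); -2·4/((s - 3)^2 + 16) ↔ -2e^(3t)sin(4t).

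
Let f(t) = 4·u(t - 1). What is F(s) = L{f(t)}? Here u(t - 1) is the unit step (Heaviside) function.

By the second shifting theorem, L{u(t - c)·g(t - c)} = e^(-cs)·G(s) with c = 1 and G(s) = L{g(t)}.
L{4} = 4/s.

F(s) = 4*exp(-s)/s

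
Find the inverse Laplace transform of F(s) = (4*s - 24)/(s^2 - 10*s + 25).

Factor the denominator: s^2 - 10*s + 25 = (s - 5)^2.
Partial fraction decomposition gives [4/(s - 5)] + [-4/(s - 5)^2].
Invert each term: 4/(s - 5) ↔ 4e^(5t); -4/(s - 5)^2 ↔ -4t·e^(5t).

-4*t*exp(5*t) + 4*exp(5*t)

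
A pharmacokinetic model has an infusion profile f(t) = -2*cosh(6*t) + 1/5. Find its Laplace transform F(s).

Apply the Laplace transform termwise.
(-2)·[L{cosh(6t)} = s/(s^2 - 36)]; L{1/5} = (1/5)/s.

F(s) = -2*s/(s^2 - 36) + 1/(5*s)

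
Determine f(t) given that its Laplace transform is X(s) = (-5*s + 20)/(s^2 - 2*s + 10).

Complete the square in the denominator: s^2 - 2*s + 10 = (s - 1)^2 + 3^2.
Split the numerator to match: -5*s + 20 = -5·(s - 1) + 5·3.
Invert each term: -5·(s - 1)/((s - 1)^2 + 9) ↔ -5e^(t)cos(3t); 5·3/((s - 1)^2 + 9) ↔ 5e^(t)sin(3t).

f(t) = 5*exp(t)*sin(3*t) - 5*exp(t)*cos(3*t)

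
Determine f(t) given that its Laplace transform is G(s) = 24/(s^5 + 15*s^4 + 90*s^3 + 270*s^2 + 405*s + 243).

f(t) = t^4*exp(-3*t)

Rewrite the denominator: s^5 + 15*s^4 + 90*s^3 + 270*s^2 + 405*s + 243 = (s + 3)^5.
The form in (s + 3) signals a first-shifting-theorem factor e^(-3t).
Since L{t^4} = 4!/s^5 = 24/s^5, the inverse is t^4*exp(-3*t).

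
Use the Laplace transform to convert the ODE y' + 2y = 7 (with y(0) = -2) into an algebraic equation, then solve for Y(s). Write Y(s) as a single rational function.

Y(s) = (-2*s + 7)/(s^2 + 2*s)

Transform both sides with L{·}.
Using L{y'} = sY - y(0) = sY - (-2), the left side becomes (s + 2)Y - (-2).
The right side is L{7} = 7/s.
So (s + 2)Y = 7/s + (-2).
Solve for Y(s) and write it as one ratio of polynomials.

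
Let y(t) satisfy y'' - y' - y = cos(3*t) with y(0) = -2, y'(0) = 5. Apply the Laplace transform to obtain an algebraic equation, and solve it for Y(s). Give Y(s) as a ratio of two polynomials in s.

Y(s) = (-2*s^3 + 7*s^2 - 17*s + 63)/(s^4 - s^3 + 8*s^2 - 9*s - 9)

Apply the Laplace transform to the equation.
The derivative rules (L{y''} = s^2 Y - s·y(0) - y'(0) and L{y'} = sY - y(0), with y(0) = -2, y'(0) = 5) turn the left side into (s^2 - s - 1)Y - (-2*s + 7).
The right side is L{cos(3*t)} = s/(s^2 + 9).
So (s^2 - s - 1)Y = s/(s^2 + 9) + (-2*s + 7).
Divide through and combine into a single rational function.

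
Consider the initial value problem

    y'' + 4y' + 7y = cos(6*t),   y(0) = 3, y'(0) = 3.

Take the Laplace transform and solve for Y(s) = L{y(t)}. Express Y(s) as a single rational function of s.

Take the Laplace transform of both sides.
Using L{y''} = s^2 Y - s·y(0) - y'(0) and L{y'} = sY - y(0), with y(0) = 3, y'(0) = 3, the left side becomes (s^2 + 4*s + 7)Y - (3*s + 15).
The right side is L{cos(6*t)} = s/(s^2 + 36).
So (s^2 + 4*s + 7)Y = s/(s^2 + 36) + (3*s + 15).
Solve for Y(s) and write it as one ratio of polynomials.

Y(s) = (3*s^3 + 15*s^2 + 109*s + 540)/(s^4 + 4*s^3 + 43*s^2 + 144*s + 252)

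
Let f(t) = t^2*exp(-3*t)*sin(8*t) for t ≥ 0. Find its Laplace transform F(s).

F(s) = 16*(3*s^2 + 18*s - 37)/(s^2 + 6*s + 73)^3

L{sin(8t)} = 8/(s^2 + 64).
Multiplying by e^(-3t) shifts s → s + 3, so L{exp(-3*t)*sin(8*t)} = 8/((s + 3)^2 + 64).
Then apply L{t^2·g(t)} = (-1)^2 d^2/ds^2[G(s)] with G(s) = 8/((s + 3)^2 + 64):
differentiating 2 times and applying the sign gives 16*(3*s^2 + 18*s - 37)/(s^2 + 6*s + 73)^3.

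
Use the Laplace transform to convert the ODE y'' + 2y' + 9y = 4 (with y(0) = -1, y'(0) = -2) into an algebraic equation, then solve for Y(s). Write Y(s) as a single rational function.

Y(s) = (-s^2 - 4*s + 4)/(s^3 + 2*s^2 + 9*s)

Take the Laplace transform of both sides.
With L{y''} = s^2 Y - s·y(0) - y'(0) and L{y'} = sY - y(0), with y(0) = -1, y'(0) = -2: the LHS transforms to (s^2 + 2*s + 9)Y - (-s - 4).
The right side is L{4} = 4/s.
So (s^2 + 2*s + 9)Y = 4/s + (-s - 4).
Isolate Y and clear denominators.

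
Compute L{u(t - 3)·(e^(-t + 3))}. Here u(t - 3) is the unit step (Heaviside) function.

exp(-3*s)/(s + 1)

By the second shifting theorem, L{u(t - c)·g(t - c)} = e^(-cs)·H(s) with c = 3 and H(s) = L{g(t)}.
L{e^(-t)} = 1/(s + 1).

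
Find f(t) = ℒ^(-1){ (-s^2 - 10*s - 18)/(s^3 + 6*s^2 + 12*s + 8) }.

f(t) = -t^2*exp(-2*t) - 6*t*exp(-2*t) - exp(-2*t)

Factor the denominator: s^3 + 6*s^2 + 12*s + 8 = (s + 2)^3.
Partial fraction decomposition gives [-1/(s + 2)] + [-6/(s + 2)^2] + [-2/(s + 2)^3].
Invert each term: -1/(s + 2) ↔ -e^(-2t); -6/(s + 2)^2 ↔ -6t·e^(-2t); -2/(s + 2)^3 ↔ (-1)t^2·e^(-2t).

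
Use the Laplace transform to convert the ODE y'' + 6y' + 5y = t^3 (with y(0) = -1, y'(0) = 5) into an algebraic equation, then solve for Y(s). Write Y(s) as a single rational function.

Y(s) = (-s^5 - s^4 + 6)/(s^6 + 6*s^5 + 5*s^4)

Take the Laplace transform of both sides.
The derivative rules (L{y''} = s^2 Y - s·y(0) - y'(0) and L{y'} = sY - y(0), with y(0) = -1, y'(0) = 5) turn the left side into (s^2 + 6*s + 5)Y - (-s - 1).
The right side is L{t^3} = 6/s^4.
So (s^2 + 6*s + 5)Y = 6/s^4 + (-s - 1).
Solve for Y(s) and write it as one ratio of polynomials.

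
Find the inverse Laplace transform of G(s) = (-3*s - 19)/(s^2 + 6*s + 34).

Complete the square in the denominator: s^2 + 6*s + 34 = (s + 3)^2 + 5^2.
Split the numerator to match: -3*s - 19 = -3·(s + 3) - 2·5.
Invert each term: -3·(s + 3)/((s + 3)^2 + 25) ↔ -3e^(-3t)cos(5t); -2·5/((s + 3)^2 + 25) ↔ -2e^(-3t)sin(5t).

-2*exp(-3*t)*sin(5*t) - 3*exp(-3*t)*cos(5*t)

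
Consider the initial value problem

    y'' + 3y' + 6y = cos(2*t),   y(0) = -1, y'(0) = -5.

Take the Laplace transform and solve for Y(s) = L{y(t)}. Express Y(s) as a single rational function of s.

Y(s) = (-s^3 - 8*s^2 - 3*s - 32)/(s^4 + 3*s^3 + 10*s^2 + 12*s + 24)

Transform both sides with L{·}.
The derivative rules (L{y''} = s^2 Y - s·y(0) - y'(0) and L{y'} = sY - y(0), with y(0) = -1, y'(0) = -5) turn the left side into (s^2 + 3*s + 6)Y - (-s - 8).
The right side is L{cos(2*t)} = s/(s^2 + 4).
So (s^2 + 3*s + 6)Y = s/(s^2 + 4) + (-s - 8).
Isolate Y and clear denominators.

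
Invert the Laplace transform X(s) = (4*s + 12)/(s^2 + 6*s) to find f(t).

Rewrite the denominator: s^2 + 6*s = (s + 3)^2 - 9.
The form in (s + 3) signals a first-shifting-theorem factor e^(-3t).
Since L{cosh(3t)} = s/(s^2 - 9), the inverse is e^(-3*t)*cosh(3*t), scaled by 4.

f(t) = 4*exp(-3*t)*cosh(3*t)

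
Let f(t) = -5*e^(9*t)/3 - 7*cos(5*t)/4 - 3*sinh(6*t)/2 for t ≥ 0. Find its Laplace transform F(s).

F(s) = -7*s/(4*(s^2 + 25)) - 9/(s^2 - 36) - 5/(3*(s - 9))

By linearity of the Laplace transform, transform each term separately.
(-5/3)·[L{e^(9t)} = 1/(s - 9)]; (-7/4)·[L{cos(5t)} = s/(s^2 + 25)]; (-3/2)·[L{sinh(6t)} = 6/(s^2 - 36)].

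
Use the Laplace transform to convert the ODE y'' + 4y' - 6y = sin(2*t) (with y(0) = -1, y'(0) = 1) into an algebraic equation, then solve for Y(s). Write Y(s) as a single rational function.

Apply the Laplace transform to the equation.
The derivative rules (L{y''} = s^2 Y - s·y(0) - y'(0) and L{y'} = sY - y(0), with y(0) = -1, y'(0) = 1) turn the left side into (s^2 + 4*s - 6)Y - (-s - 3).
The right side is L{sin(2*t)} = 2/(s^2 + 4).
So (s^2 + 4*s - 6)Y = 2/(s^2 + 4) + (-s - 3).
Solve for Y(s) and write it as one ratio of polynomials.

Y(s) = (-s^3 - 3*s^2 - 4*s - 10)/(s^4 + 4*s^3 - 2*s^2 + 16*s - 24)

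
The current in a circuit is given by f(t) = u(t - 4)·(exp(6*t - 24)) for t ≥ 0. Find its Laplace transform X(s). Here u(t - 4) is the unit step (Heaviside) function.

By the second shifting theorem, L{u(t - c)·g(t - c)} = e^(-cs)·G(s) with c = 4 and G(s) = L{g(t)}.
L{e^(6t)} = 1/(s - 6).

X(s) = exp(-4*s)/(s - 6)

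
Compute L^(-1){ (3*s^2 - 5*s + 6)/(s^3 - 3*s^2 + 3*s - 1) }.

Factor the denominator: s^3 - 3*s^2 + 3*s - 1 = (s - 1)^3.
Partial fraction decomposition gives [3/(s - 1)] + [(s - 1)^(-2)] + [4/(s - 1)^3].
Invert each term: 3/(s - 1) ↔ 3e^(t); 1/(s - 1)^2 ↔ t·e^(t); 4/(s - 1)^3 ↔ (2)t^2·e^(t).

2*t^2*exp(t) + t*exp(t) + 3*exp(t)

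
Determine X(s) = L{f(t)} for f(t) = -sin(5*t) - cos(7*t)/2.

X(s) = -s/(2*(s^2 + 49)) - 5/(s^2 + 25)

Apply the Laplace transform termwise.
(-1)·[L{sin(5t)} = 5/(s^2 + 25)]; (-1/2)·[L{cos(7t)} = s/(s^2 + 49)].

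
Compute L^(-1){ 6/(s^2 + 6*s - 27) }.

Rewrite the denominator: s^2 + 6*s - 27 = (s + 3)^2 - 36.
The form in (s + 3) signals a first-shifting-theorem factor e^(-3t).
Since L{sinh(6t)} = 6/(s^2 - 36), the inverse is exp(-3*t)*sinh(6*t).

exp(-3*t)*sinh(6*t)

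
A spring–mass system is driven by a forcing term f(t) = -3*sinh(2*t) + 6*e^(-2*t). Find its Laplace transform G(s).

By linearity of the Laplace transform, transform each term separately.
(6)·[L{e^(-2t)} = 1/(s + 2)]; (-3)·[L{sinh(2t)} = 2/(s^2 - 4)].

G(s) = -6/(s^2 - 4) + 6/(s + 2)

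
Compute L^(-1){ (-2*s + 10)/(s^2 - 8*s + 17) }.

Complete the square in the denominator: s^2 - 8*s + 17 = (s - 4)^2 + 1^2.
Split the numerator to match: -2*s + 10 = -2·(s - 4) + 2·1.
Invert each term: -2·(s - 4)/((s - 4)^2 + 1) ↔ -2e^(4t)cos(t); 2·1/((s - 4)^2 + 1) ↔ 2e^(4t)sin(t).

2*exp(4*t)*sin(t) - 2*exp(4*t)*cos(t)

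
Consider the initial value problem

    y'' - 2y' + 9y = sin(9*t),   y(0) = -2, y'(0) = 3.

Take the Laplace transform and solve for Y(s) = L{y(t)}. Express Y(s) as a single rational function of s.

Y(s) = (-2*s^3 + 7*s^2 - 162*s + 576)/(s^4 - 2*s^3 + 90*s^2 - 162*s + 729)

Laplace-transform each side.
With L{y''} = s^2 Y - s·y(0) - y'(0) and L{y'} = sY - y(0), with y(0) = -2, y'(0) = 3: the LHS transforms to (s^2 - 2*s + 9)Y - (-2*s + 7).
The right side is L{sin(9*t)} = 9/(s^2 + 81).
So (s^2 - 2*s + 9)Y = 9/(s^2 + 81) + (-2*s + 7).
Divide through and combine into a single rational function.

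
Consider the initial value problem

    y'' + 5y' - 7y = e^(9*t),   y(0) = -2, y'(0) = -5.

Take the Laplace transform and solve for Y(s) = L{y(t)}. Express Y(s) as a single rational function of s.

Apply the Laplace transform to the equation.
The derivative rules (L{y''} = s^2 Y - s·y(0) - y'(0) and L{y'} = sY - y(0), with y(0) = -2, y'(0) = -5) turn the left side into (s^2 + 5*s - 7)Y - (-2*s - 15).
The right side is L{e^(9*t)} = 1/(s - 9).
So (s^2 + 5*s - 7)Y = 1/(s - 9) + (-2*s - 15).
Divide through and combine into a single rational function.

Y(s) = (-2*s^2 + 3*s + 136)/(s^3 - 4*s^2 - 52*s + 63)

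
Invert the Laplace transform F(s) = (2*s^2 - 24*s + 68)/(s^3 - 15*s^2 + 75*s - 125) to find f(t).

Factor the denominator: s^3 - 15*s^2 + 75*s - 125 = (s - 5)^3.
Partial fraction decomposition gives [2/(s - 5)] + [-4/(s - 5)^2] + [-2/(s - 5)^3].
Invert each term: 2/(s - 5) ↔ 2e^(5t); -4/(s - 5)^2 ↔ -4t·e^(5t); -2/(s - 5)^3 ↔ (-1)t^2·e^(5t).

f(t) = -t^2*exp(5*t) - 4*t*exp(5*t) + 2*exp(5*t)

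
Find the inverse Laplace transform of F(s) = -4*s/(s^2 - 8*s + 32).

-4*exp(4*t)*sin(4*t) - 4*exp(4*t)*cos(4*t)

Complete the square in the denominator: s^2 - 8*s + 32 = (s - 4)^2 + 4^2.
Split the numerator to match: -4*s = -4·(s - 4) - 4·4.
Invert each term: -4·(s - 4)/((s - 4)^2 + 16) ↔ -4e^(4t)cos(4t); -4·4/((s - 4)^2 + 16) ↔ -4e^(4t)sin(4t).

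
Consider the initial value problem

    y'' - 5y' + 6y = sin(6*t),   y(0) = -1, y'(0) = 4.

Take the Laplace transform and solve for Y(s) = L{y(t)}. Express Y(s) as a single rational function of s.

Y(s) = (-s^3 + 9*s^2 - 36*s + 330)/(s^4 - 5*s^3 + 42*s^2 - 180*s + 216)

Apply the Laplace transform to the equation.
The derivative rules (L{y''} = s^2 Y - s·y(0) - y'(0) and L{y'} = sY - y(0), with y(0) = -1, y'(0) = 4) turn the left side into (s^2 - 5*s + 6)Y - (-s + 9).
The right side is L{sin(6*t)} = 6/(s^2 + 36).
So (s^2 - 5*s + 6)Y = 6/(s^2 + 36) + (-s + 9).
Isolate Y and clear denominators.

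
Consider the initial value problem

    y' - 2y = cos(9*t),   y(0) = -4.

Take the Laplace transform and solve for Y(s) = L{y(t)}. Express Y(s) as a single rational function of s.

Transform both sides with L{·}.
Using L{y'} = sY - y(0) = sY - (-4), the left side becomes (s - 2)Y - (-4).
The right side is L{cos(9*t)} = s/(s^2 + 81).
So (s - 2)Y = s/(s^2 + 81) + (-4).
Isolate Y and clear denominators.

Y(s) = (-4*s^2 + s - 324)/(s^3 - 2*s^2 + 81*s - 162)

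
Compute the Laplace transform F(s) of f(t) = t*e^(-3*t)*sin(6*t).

L{sin(6t)} = 6/(s^2 + 36).
Multiplying by e^(-3t) shifts s → s + 3, so L{e^(-3*t)*sin(6*t)} = 6/((s + 3)^2 + 36).
Then apply L{t·g(t)} = -d/ds[G(s)] with G(s) = 6/((s + 3)^2 + 36):
differentiating 1 time and applying the sign gives 12*(s + 3)/(s^2 + 6*s + 45)^2.

F(s) = 12*(s + 3)/(s^2 + 6*s + 45)^2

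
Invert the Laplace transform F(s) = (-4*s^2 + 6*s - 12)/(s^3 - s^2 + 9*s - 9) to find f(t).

Factor the denominator: s^3 - s^2 + 9*s - 9 = (s - 1)*(s^2 + 9).
Partial fraction decomposition gives [-1/(s - 1)] + [-3*s/(s^2 + 9)] + [3/(s^2 + 9)].
Invert each term: -1/(s - 1) ↔ -e^(t); -3·s/(s^2 + 9) ↔ -3cos(3t); 1·3/(s^2 + 9) ↔ sin(3t).

f(t) = -exp(t) + sin(3*t) - 3*cos(3*t)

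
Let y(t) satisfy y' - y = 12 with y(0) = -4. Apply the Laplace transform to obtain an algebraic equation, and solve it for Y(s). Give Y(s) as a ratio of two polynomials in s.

Apply the Laplace transform to the equation.
With L{y'} = sY - y(0) = sY - (-4): the LHS transforms to (s - 1)Y - (-4).
The right side is L{12} = 12/s.
So (s - 1)Y = 12/s + (-4).
Solve for Y(s) and write it as one ratio of polynomials.

Y(s) = (-4*s + 12)/(s^2 - s)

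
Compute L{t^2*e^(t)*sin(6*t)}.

36*(s^2 - 2*s - 11)/(s^2 - 2*s + 37)^3

L{sin(6t)} = 6/(s^2 + 36).
Multiplying by e^(t) shifts s → s - 1, so L{e^(t)*sin(6*t)} = 6/((s - 1)^2 + 36).
Then apply L{t^2·g(t)} = (-1)^2 d^2/ds^2[H(s)] with H(s) = 6/((s - 1)^2 + 36):
differentiating 2 times and applying the sign gives 36*(s^2 - 2*s - 11)/(s^2 - 2*s + 37)^3.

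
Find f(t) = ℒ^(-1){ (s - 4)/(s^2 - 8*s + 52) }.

Rewrite the denominator: s^2 - 8*s + 52 = (s - 4)^2 + 36.
The form in (s - 4) signals a first-shifting-theorem factor e^(4t).
Since L{cos(6t)} = s/(s^2 + 36), the inverse is e^(4*t)*cos(6*t).

f(t) = exp(4*t)*cos(6*t)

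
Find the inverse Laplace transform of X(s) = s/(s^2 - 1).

Since L{cosh(t)} = s/(s^2 - 1), the inverse is cosh(t).

cosh(t)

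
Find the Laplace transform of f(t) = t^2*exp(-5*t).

2/(s + 5)^3

L{e^(-5t)} = 1/(s + 5).
Then apply L{t^2·g(t)} = (-1)^2 d^2/ds^2[G(s)] with G(s) = 1/(s + 5):
differentiating 2 times and applying the sign gives 2/(s + 5)^3.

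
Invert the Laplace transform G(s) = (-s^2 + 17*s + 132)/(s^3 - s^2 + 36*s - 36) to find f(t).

Factor the denominator: s^3 - s^2 + 36*s - 36 = (s - 1)*(s^2 + 36).
Partial fraction decomposition gives [4/(s - 1)] + [-5*s/(s^2 + 36)] + [12/(s^2 + 36)].
Invert each term: 4/(s - 1) ↔ 4e^(t); -5·s/(s^2 + 36) ↔ -5cos(6t); 2·6/(s^2 + 36) ↔ 2sin(6t).

f(t) = 4*exp(t) + 2*sin(6*t) - 5*cos(6*t)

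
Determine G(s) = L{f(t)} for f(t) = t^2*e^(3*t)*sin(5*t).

G(s) = 10*(3*s^2 - 18*s + 2)/(s^2 - 6*s + 34)^3

L{sin(5t)} = 5/(s^2 + 25).
Multiplying by e^(3t) shifts s → s - 3, so L{e^(3*t)*sin(5*t)} = 5/((s - 3)^2 + 25).
Then apply L{t^2·g(t)} = (-1)^2 d^2/ds^2[H(s)] with H(s) = 5/((s - 3)^2 + 25):
differentiating 2 times and applying the sign gives 10*(3*s^2 - 18*s + 2)/(s^2 - 6*s + 34)^3.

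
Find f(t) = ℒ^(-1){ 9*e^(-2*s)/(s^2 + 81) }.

f(t) = Heaviside(t - 2)*(sin(9*t - 18))

The factor e^(-2s) signals a time shift by c = 2 (second shifting theorem).
L{sin(9t)} = 9/(s^2 + 81), so L^-1{9/(s^2 + 81)} = sin(9*t).
Hence the inverse is u(t - 2) times that function evaluated at t - 2.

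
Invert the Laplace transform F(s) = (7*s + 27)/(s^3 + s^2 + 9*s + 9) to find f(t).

f(t) = 3*sin(3*t) - 2*cos(3*t) + 2*exp(-t)

Factor the denominator: s^3 + s^2 + 9*s + 9 = (s + 1)*(s^2 + 9).
Partial fraction decomposition gives [2/(s + 1)] + [-2*s/(s^2 + 9)] + [9/(s^2 + 9)].
Invert each term: 2/(s + 1) ↔ 2e^(-t); -2·s/(s^2 + 9) ↔ -2cos(3t); 3·3/(s^2 + 9) ↔ 3sin(3t).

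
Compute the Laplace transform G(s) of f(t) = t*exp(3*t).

G(s) = (s - 3)^(-2)

L{e^(3t)} = 1/(s - 3).
Then apply L{t·g(t)} = -d/ds[H(s)] with H(s) = 1/(s - 3):
differentiating 1 time and applying the sign gives (s - 3)^(-2).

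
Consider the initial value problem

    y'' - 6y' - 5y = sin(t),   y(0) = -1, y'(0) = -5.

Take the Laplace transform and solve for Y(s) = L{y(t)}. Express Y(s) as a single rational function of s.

Laplace-transform each side.
The derivative rules (L{y''} = s^2 Y - s·y(0) - y'(0) and L{y'} = sY - y(0), with y(0) = -1, y'(0) = -5) turn the left side into (s^2 - 6*s - 5)Y - (-s + 1).
The right side is L{sin(t)} = 1/(s^2 + 1).
So (s^2 - 6*s - 5)Y = 1/(s^2 + 1) + (-s + 1).
Solve for Y(s) and write it as one ratio of polynomials.

Y(s) = (-s^3 + s^2 - s + 2)/(s^4 - 6*s^3 - 4*s^2 - 6*s - 5)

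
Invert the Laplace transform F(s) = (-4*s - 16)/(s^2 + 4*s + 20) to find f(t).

f(t) = -2*exp(-2*t)*sin(4*t) - 4*exp(-2*t)*cos(4*t)

Complete the square in the denominator: s^2 + 4*s + 20 = (s + 2)^2 + 4^2.
Split the numerator to match: -4*s - 16 = -4·(s + 2) - 2·4.
Invert each term: -4·(s + 2)/((s + 2)^2 + 16) ↔ -4e^(-2t)cos(4t); -2·4/((s + 2)^2 + 16) ↔ -2e^(-2t)sin(4t).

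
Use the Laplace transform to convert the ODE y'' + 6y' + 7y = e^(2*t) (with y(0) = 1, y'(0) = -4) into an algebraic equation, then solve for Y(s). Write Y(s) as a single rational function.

Apply the Laplace transform to the equation.
With L{y''} = s^2 Y - s·y(0) - y'(0) and L{y'} = sY - y(0), with y(0) = 1, y'(0) = -4: the LHS transforms to (s^2 + 6*s + 7)Y - (s + 2).
The right side is L{e^(2*t)} = 1/(s - 2).
So (s^2 + 6*s + 7)Y = 1/(s - 2) + (s + 2).
Solve for Y(s) and write it as one ratio of polynomials.

Y(s) = (s^2 - 3)/(s^3 + 4*s^2 - 5*s - 14)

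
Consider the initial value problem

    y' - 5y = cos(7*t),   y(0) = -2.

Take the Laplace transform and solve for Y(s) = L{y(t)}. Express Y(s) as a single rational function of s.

Laplace-transform each side.
The derivative rules (L{y'} = sY - y(0) = sY - (-2)) turn the left side into (s - 5)Y - (-2).
The right side is L{cos(7*t)} = s/(s^2 + 49).
So (s - 5)Y = s/(s^2 + 49) + (-2).
Isolate Y and clear denominators.

Y(s) = (-2*s^2 + s - 98)/(s^3 - 5*s^2 + 49*s - 245)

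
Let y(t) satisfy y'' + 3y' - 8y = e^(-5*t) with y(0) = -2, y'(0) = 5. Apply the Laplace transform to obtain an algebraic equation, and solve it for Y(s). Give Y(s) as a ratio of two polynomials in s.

Y(s) = (-2*s^2 - 11*s - 4)/(s^3 + 8*s^2 + 7*s - 40)

Take the Laplace transform of both sides.
Using L{y''} = s^2 Y - s·y(0) - y'(0) and L{y'} = sY - y(0), with y(0) = -2, y'(0) = 5, the left side becomes (s^2 + 3*s - 8)Y - (-2*s - 1).
The right side is L{e^(-5*t)} = 1/(s + 5).
So (s^2 + 3*s - 8)Y = 1/(s + 5) + (-2*s - 1).
Divide through and combine into a single rational function.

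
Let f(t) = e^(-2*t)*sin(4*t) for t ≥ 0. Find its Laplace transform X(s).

X(s) = 4/((s + 2)^2 + 16)

L{sin(4t)} = 4/(s^2 + 16).
By the first shifting theorem, multiplying by e^(-2t) replaces s with s + 2.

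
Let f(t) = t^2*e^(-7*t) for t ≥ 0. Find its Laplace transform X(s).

X(s) = 2/(s + 7)^3

L{e^(-7t)} = 1/(s + 7).
Then apply L{t^2·g(t)} = (-1)^2 d^2/ds^2[G(s)] with G(s) = 1/(s + 7):
differentiating 2 times and applying the sign gives 2/(s + 7)^3.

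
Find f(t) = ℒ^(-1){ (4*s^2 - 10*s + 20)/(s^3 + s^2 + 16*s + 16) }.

f(t) = -3*sin(4*t) + 2*cos(4*t) + 2*exp(-t)

Factor the denominator: s^3 + s^2 + 16*s + 16 = (s + 1)*(s^2 + 16).
Partial fraction decomposition gives [2/(s + 1)] + [2*s/(s^2 + 16)] + [-12/(s^2 + 16)].
Invert each term: 2/(s + 1) ↔ 2e^(-t); 2·s/(s^2 + 16) ↔ 2cos(4t); -3·4/(s^2 + 16) ↔ -3sin(4t).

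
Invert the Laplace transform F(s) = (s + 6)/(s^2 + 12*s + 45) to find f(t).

Rewrite the denominator: s^2 + 12*s + 45 = (s + 6)^2 + 9.
The form in (s + 6) signals a first-shifting-theorem factor e^(-6t).
Since L{cos(3t)} = s/(s^2 + 9), the inverse is e^(-6*t)*cos(3*t).

f(t) = exp(-6*t)*cos(3*t)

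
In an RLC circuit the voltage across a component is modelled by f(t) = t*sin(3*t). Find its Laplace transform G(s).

G(s) = 6*s/(s^2 + 9)^2

L{sin(3t)} = 3/(s^2 + 9).
Then apply L{t·g(t)} = -d/ds[H(s)] with H(s) = 3/(s^2 + 9):
differentiating 1 time and applying the sign gives 6*s/(s^2 + 9)^2.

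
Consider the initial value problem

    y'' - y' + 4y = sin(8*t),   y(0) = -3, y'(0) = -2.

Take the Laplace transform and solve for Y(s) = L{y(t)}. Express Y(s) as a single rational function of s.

Y(s) = (-3*s^3 + s^2 - 192*s + 72)/(s^4 - s^3 + 68*s^2 - 64*s + 256)

Apply the Laplace transform to the equation.
Using L{y''} = s^2 Y - s·y(0) - y'(0) and L{y'} = sY - y(0), with y(0) = -3, y'(0) = -2, the left side becomes (s^2 - s + 4)Y - (-3*s + 1).
The right side is L{sin(8*t)} = 8/(s^2 + 64).
So (s^2 - s + 4)Y = 8/(s^2 + 64) + (-3*s + 1).
Isolate Y and clear denominators.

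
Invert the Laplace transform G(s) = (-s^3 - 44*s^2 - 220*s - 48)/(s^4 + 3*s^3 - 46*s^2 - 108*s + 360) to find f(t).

Factor the denominator: s^4 + 3*s^3 - 46*s^2 - 108*s + 360 = (s - 6)*(s - 2)*(s + 5)*(s + 6).
Partial fraction decomposition gives [-6/(s - 6)] + [1/(s + 5)] + [1/(s + 6)] + [3/(s - 2)].
Invert each term: -6/(s - 6) ↔ -6e^(6t); 1/(s + 5) ↔ e^(-5t); 1/(s + 6) ↔ e^(-6t); 3/(s - 2) ↔ 3e^(2t).

f(t) = -6*exp(6*t) + 3*exp(2*t) + exp(-5*t) + exp(-6*t)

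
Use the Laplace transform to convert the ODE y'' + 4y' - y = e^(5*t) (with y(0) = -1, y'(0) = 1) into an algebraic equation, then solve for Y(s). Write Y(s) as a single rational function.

Y(s) = (-s^2 + 2*s + 16)/(s^3 - s^2 - 21*s + 5)

Take the Laplace transform of both sides.
The derivative rules (L{y''} = s^2 Y - s·y(0) - y'(0) and L{y'} = sY - y(0), with y(0) = -1, y'(0) = 1) turn the left side into (s^2 + 4*s - 1)Y - (-s - 3).
The right side is L{e^(5*t)} = 1/(s - 5).
So (s^2 + 4*s - 1)Y = 1/(s - 5) + (-s - 3).
Solve for Y(s) and write it as one ratio of polynomials.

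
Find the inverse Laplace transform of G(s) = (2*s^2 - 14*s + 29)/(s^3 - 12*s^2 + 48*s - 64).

Factor the denominator: s^3 - 12*s^2 + 48*s - 64 = (s - 4)^3.
Partial fraction decomposition gives [2/(s - 4)] + [2/(s - 4)^2] + [5/(s - 4)^3].
Invert each term: 2/(s - 4) ↔ 2e^(4t); 2/(s - 4)^2 ↔ 2t·e^(4t); 5/(s - 4)^3 ↔ (5/2)t^2·e^(4t).

5*t^2*exp(4*t)/2 + 2*t*exp(4*t) + 2*exp(4*t)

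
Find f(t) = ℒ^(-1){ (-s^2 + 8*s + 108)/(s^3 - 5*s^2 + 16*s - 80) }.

f(t) = 3*exp(5*t) - 3*sin(4*t) - 4*cos(4*t)

Factor the denominator: s^3 - 5*s^2 + 16*s - 80 = (s - 5)*(s^2 + 16).
Partial fraction decomposition gives [3/(s - 5)] + [-4*s/(s^2 + 16)] + [-12/(s^2 + 16)].
Invert each term: 3/(s - 5) ↔ 3e^(5t); -4·s/(s^2 + 16) ↔ -4cos(4t); -3·4/(s^2 + 16) ↔ -3sin(4t).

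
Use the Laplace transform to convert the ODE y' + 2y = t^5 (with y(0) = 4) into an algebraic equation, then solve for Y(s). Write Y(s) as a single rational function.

Y(s) = (4*s^6 + 120)/(s^7 + 2*s^6)

Apply the Laplace transform to the equation.
Using L{y'} = sY - y(0) = sY - 4, the left side becomes (s + 2)Y - (4).
The right side is L{t^5} = 120/s^6.
So (s + 2)Y = 120/s^6 + (4).
Solve for Y(s) and write it as one ratio of polynomials.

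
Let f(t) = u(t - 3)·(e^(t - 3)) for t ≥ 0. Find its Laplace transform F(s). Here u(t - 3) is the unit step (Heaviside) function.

F(s) = exp(-3*s)/(s - 1)

By the second shifting theorem, L{u(t - c)·g(t - c)} = e^(-cs)·G(s) with c = 3 and G(s) = L{g(t)}.
L{e^(t)} = 1/(s - 1).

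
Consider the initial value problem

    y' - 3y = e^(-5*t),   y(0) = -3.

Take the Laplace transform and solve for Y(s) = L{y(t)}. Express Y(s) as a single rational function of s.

Apply the Laplace transform to the equation.
Using L{y'} = sY - y(0) = sY - (-3), the left side becomes (s - 3)Y - (-3).
The right side is L{e^(-5*t)} = 1/(s + 5).
So (s - 3)Y = 1/(s + 5) + (-3).
Isolate Y and clear denominators.

Y(s) = (-3*s - 14)/(s^2 + 2*s - 15)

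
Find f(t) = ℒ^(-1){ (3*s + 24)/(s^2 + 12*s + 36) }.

Factor the denominator: s^2 + 12*s + 36 = (s + 6)^2.
Partial fraction decomposition gives [3/(s + 6)] + [6/(s + 6)^2].
Invert each term: 3/(s + 6) ↔ 3e^(-6t); 6/(s + 6)^2 ↔ 6t·e^(-6t).

f(t) = 6*t*exp(-6*t) + 3*exp(-6*t)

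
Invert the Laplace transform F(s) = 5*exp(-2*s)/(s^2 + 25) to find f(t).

f(t) = Heaviside(t - 2)*(sin(5*t - 10))

The factor e^(-2s) signals a time shift by c = 2 (second shifting theorem).
L{sin(5t)} = 5/(s^2 + 25), so L^-1{5/(s^2 + 25)} = sin(5*t).
Hence the inverse is u(t - 2) times that function evaluated at t - 2.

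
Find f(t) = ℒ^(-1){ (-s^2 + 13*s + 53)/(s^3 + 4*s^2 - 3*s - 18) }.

Factor the denominator: s^3 + 4*s^2 - 3*s - 18 = (s - 2)*(s + 3)^2.
Partial fraction decomposition gives [-4/(s + 3)] + [-1/(s + 3)^2] + [3/(s - 2)].
Invert each term: -4/(s + 3) ↔ -4e^(-3t); -1/(s + 3)^2 ↔ -t·e^(-3t); 3/(s - 2) ↔ 3e^(2t).

f(t) = -t*exp(-3*t) + 3*exp(2*t) - 4*exp(-3*t)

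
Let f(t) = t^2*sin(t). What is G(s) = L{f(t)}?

L{sin(t)} = 1/(s^2 + 1).
Then apply L{t^2·g(t)} = (-1)^2 d^2/ds^2[H(s)] with H(s) = 1/(s^2 + 1):
differentiating 2 times and applying the sign gives 2*(3*s^2 - 1)/(s^2 + 1)^3.

G(s) = 2*(3*s^2 - 1)/(s^2 + 1)^3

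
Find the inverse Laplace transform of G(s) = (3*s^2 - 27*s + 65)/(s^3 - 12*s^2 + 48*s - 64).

Factor the denominator: s^3 - 12*s^2 + 48*s - 64 = (s - 4)^3.
Partial fraction decomposition gives [3/(s - 4)] + [-3/(s - 4)^2] + [5/(s - 4)^3].
Invert each term: 3/(s - 4) ↔ 3e^(4t); -3/(s - 4)^2 ↔ -3t·e^(4t); 5/(s - 4)^3 ↔ (5/2)t^2·e^(4t).

5*t^2*exp(4*t)/2 - 3*t*exp(4*t) + 3*exp(4*t)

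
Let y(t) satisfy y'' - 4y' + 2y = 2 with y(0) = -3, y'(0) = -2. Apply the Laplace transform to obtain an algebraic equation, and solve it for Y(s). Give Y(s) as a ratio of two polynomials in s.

Apply the Laplace transform to the equation.
With L{y''} = s^2 Y - s·y(0) - y'(0) and L{y'} = sY - y(0), with y(0) = -3, y'(0) = -2: the LHS transforms to (s^2 - 4*s + 2)Y - (-3*s + 10).
The right side is L{2} = 2/s.
So (s^2 - 4*s + 2)Y = 2/s + (-3*s + 10).
Divide through and combine into a single rational function.

Y(s) = (-3*s^2 + 10*s + 2)/(s^3 - 4*s^2 + 2*s)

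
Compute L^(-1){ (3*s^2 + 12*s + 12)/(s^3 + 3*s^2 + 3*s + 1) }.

3*t^2*exp(-t)/2 + 6*t*exp(-t) + 3*exp(-t)

Factor the denominator: s^3 + 3*s^2 + 3*s + 1 = (s + 1)^3.
Partial fraction decomposition gives [3/(s + 1)] + [6/(s + 1)^2] + [3/(s + 1)^3].
Invert each term: 3/(s + 1) ↔ 3e^(-t); 6/(s + 1)^2 ↔ 6t·e^(-t); 3/(s + 1)^3 ↔ (3/2)t^2·e^(-t).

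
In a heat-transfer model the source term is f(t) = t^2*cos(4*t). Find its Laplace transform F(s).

F(s) = 2*s*(s^2 - 48)/(s^2 + 16)^3

L{cos(4t)} = s/(s^2 + 16).
Then apply L{t^2·g(t)} = (-1)^2 d^2/ds^2[G(s)] with G(s) = s/(s^2 + 16):
differentiating 2 times and applying the sign gives 2*s*(s^2 - 48)/(s^2 + 16)^3.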